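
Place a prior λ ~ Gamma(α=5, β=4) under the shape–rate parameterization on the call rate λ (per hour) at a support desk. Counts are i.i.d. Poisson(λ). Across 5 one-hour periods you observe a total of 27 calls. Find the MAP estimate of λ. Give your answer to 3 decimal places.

λ̂_MAP = 3.444

Σxᵢ = 27, n = 5.
Posterior ∝ λ^4e^(−4λ) · λ^27e^(−5λ) = λ^31e^(−9λ), i.e. Gamma(shape=32, rate=9).
The mode of a Gamma(a, b) with a ≥ 1 (shape–rate) is (a−1)/b = 31/9 ≈ 3.444.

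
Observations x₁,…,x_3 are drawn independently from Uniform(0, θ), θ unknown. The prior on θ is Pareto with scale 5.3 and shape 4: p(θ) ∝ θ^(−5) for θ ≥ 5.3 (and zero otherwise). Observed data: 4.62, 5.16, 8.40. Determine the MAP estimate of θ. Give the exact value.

θ̂_MAP = 8.40

The Uniform(0, θ) likelihood is θ^(−n) for θ ≥ max(xᵢ), zero otherwise. Here max(xᵢ) = 8.40.
Posterior ∝ θ^(−5) · θ^(−3) = θ^(−8) on θ ≥ max(5.3, 8.40) = 8.40.
This density is strictly decreasing in θ, so the posterior mode lies at the lower boundary of the support.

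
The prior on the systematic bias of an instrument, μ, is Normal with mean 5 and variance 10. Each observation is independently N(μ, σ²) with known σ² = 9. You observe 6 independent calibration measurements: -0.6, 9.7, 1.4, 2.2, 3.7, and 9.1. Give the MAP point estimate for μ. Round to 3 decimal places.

μ̂_MAP = 4.348

n = 6; x̄ = ((-0.6) + 9.7 + 1.4 + 2.2 + 3.7 + 9.1)/6 = 25.5/6 = 4.25.
For a Normal prior and Normal likelihood with known variance, the posterior is Normal; its mode equals its mean, the precision-weighted average.
Prior precision 1/σ₀² = 1/10 = 0.1; data precision n/σ² = 6/9 = 2/3.
μ̂ = (0.1·5 + (2/3)·4.25) / (0.1 + 2/3) = (10/3)/(23/30) = 100/23 ≈ 4.348.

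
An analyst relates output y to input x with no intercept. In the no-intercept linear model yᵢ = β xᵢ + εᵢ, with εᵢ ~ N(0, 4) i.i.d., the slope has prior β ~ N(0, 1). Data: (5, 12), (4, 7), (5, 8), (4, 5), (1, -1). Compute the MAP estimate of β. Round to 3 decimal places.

log p(β | y) = −Σ(yᵢ − βxᵢ)²/(2·4) − β²/(2·1) + const.
Setting the derivative to zero: Σxᵢ(yᵢ − βxᵢ)/4 − β/1 = 0, so β = Σxᵢyᵢ / (Σxᵢ² + σ²/τ²).
Σxᵢyᵢ = 5·12 + 4·7 + 5·8 + 4·5 + 1·(-1) = 147; Σxᵢ² = 83; σ²/τ² = 4.
β̂_MAP = 147 / (83 + 4) = 147/87 ≈ 1.690.

β̂_MAP = 1.690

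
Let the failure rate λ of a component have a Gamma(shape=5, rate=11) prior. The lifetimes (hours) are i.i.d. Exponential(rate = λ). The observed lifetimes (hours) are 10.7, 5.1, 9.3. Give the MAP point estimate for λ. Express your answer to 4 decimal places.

λ̂_MAP = 0.1939

The Exponential(rate=λ) likelihood is ∝ λ^n e^(−λΣtᵢ). Here n = 3 and Σtᵢ = 10.7 + 5.1 + 9.3 = 25.1.
Posterior ∝ λ^4e^(−11λ) · λ^3e^(−25.1λ) = λ^7e^(−36.1λ), i.e. Gamma(8, 36.1).
Mode = (a−1)/b = 7/36.1 ≈ 0.1939.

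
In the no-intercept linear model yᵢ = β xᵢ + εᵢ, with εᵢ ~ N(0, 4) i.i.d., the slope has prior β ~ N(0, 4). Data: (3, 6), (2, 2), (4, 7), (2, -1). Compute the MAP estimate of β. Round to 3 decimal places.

β̂_MAP = 1.412

log p(β | y) = −Σ(yᵢ − βxᵢ)²/(2·4) − β²/(2·4) + const.
Setting the derivative to zero: Σxᵢ(yᵢ − βxᵢ)/4 − β/4 = 0, so β = Σxᵢyᵢ / (Σxᵢ² + σ²/τ²).
Σxᵢyᵢ = 3·6 + 2·2 + 4·7 + 2·(-1) = 48; Σxᵢ² = 33; σ²/τ² = 1.
β̂_MAP = 48 / (33 + 1) = 48/34 ≈ 1.412.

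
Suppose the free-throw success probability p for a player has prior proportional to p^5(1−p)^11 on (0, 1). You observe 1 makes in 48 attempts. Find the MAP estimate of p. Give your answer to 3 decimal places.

The prior density ∝ p^5(1−p)^11 is the kernel of Beta(6, 12).
Data: 1 success in 48 trials. The binomial likelihood contributes p(1−p)^47, so the posterior is Beta(6+1, 12+47) = Beta(7, 59).
For Beta(a, b) with a, b > 1 the mode is (a−1)/(a+b−2) = 6/64 ≈ 0.094.

p̂_MAP = 0.094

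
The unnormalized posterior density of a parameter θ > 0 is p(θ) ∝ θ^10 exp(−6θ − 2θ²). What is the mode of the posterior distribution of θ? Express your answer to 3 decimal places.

θ̂_MAP = 1.000

ℓ'(θ) = 10/θ − 6 − 4θ. Setting this to zero and multiplying by θ: 4θ² + 6θ − 10 = 0.
θ = (−6 + √(6² + 4·4·10)) / (2·4) = (−6 + √196) / 8 = (−6 + 14)/8 = 1.
ℓ''(θ) = −10/θ² − 4 < 0, confirming a maximum.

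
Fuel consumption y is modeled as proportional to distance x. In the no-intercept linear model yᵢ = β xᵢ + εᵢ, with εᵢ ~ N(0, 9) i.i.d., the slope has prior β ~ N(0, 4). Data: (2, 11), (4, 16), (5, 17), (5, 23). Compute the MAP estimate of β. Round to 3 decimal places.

β̂_MAP = 3.958

log p(β | y) = −Σ(yᵢ − βxᵢ)²/(2·9) − β²/(2·4) + const.
Setting the derivative to zero: Σxᵢ(yᵢ − βxᵢ)/9 − β/4 = 0, so β = Σxᵢyᵢ / (Σxᵢ² + σ²/τ²).
Σxᵢyᵢ = 2·11 + 4·16 + 5·17 + 5·23 = 286; Σxᵢ² = 70; σ²/τ² = 2.25.
β̂_MAP = 286 / (70 + 2.25) = 286/72.25 ≈ 3.958.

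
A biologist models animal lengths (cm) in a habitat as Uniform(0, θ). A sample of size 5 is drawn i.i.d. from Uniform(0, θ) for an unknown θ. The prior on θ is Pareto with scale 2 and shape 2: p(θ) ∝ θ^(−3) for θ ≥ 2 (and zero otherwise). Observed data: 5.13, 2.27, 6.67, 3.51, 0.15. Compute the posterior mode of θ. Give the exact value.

θ̂_MAP = 6.67

The Uniform(0, θ) likelihood is θ^(−n) for θ ≥ max(xᵢ), zero otherwise. Here max(xᵢ) = 6.67.
Posterior ∝ θ^(−3) · θ^(−5) = θ^(−8) on θ ≥ max(2, 6.67) = 6.67.
This density is strictly decreasing in θ, so the posterior mode lies at the lower boundary of the support.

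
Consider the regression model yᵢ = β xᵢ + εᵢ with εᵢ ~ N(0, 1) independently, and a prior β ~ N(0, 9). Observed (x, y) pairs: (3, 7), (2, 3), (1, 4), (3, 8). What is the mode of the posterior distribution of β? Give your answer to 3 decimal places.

log p(β | y) = −Σ(yᵢ − βxᵢ)²/(2·1) − β²/(2·9) + const.
Setting the derivative to zero: Σxᵢ(yᵢ − βxᵢ)/1 − β/9 = 0, so β = Σxᵢyᵢ / (Σxᵢ² + σ²/τ²).
Σxᵢyᵢ = 3·7 + 2·3 + 1·4 + 3·8 = 55; Σxᵢ² = 23; σ²/τ² = 1/9.
β̂_MAP = 55 / (23 + 1/9) = 55/(208/9) = 495/208 ≈ 2.380.

β̂_MAP = 2.380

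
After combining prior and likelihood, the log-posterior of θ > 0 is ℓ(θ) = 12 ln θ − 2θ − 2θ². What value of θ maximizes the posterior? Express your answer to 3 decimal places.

θ̂_MAP = 1.500

ℓ'(θ) = 12/θ − 2 − 4θ. Setting this to zero and multiplying by θ: 4θ² + 2θ − 12 = 0.
θ = (−2 + √(2² + 4·4·12)) / (2·4) = (−2 + √196) / 8 = (−2 + 14)/8 = 3/2.
ℓ''(θ) = −12/θ² − 4 < 0, confirming a maximum.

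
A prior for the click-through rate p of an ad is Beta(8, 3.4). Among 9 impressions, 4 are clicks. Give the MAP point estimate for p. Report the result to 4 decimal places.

p̂_MAP = 0.5978

Prior: Beta(8, 3.4).
Data: 4 successes in 9 trials. The binomial likelihood contributes p^4(1−p)^5, so the posterior is Beta(8+4, 3.4+5) = Beta(12, 8.4).
For Beta(a, b) with a, b > 1 the mode is (a−1)/(a+b−2) = 11/18.4 ≈ 0.5978.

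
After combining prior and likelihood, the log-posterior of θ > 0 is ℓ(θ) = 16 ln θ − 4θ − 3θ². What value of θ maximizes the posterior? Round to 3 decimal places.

ℓ'(θ) = 16/θ − 4 − 6θ. Setting this to zero and multiplying by θ: 6θ² + 4θ − 16 = 0.
θ = (−4 + √(4² + 4·6·16)) / (2·6) = (−4 + √400) / 12 = (−4 + 20)/12 = 4/3.
ℓ''(θ) = −16/θ² − 6 < 0, confirming a maximum.

θ̂_MAP = 1.333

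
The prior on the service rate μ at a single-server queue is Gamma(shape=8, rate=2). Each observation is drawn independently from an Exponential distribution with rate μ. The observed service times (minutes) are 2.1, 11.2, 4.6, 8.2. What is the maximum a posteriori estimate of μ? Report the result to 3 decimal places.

The Exponential(rate=μ) likelihood is ∝ μ^n e^(−μΣtᵢ). Here n = 4 and Σtᵢ = 2.1 + 11.2 + 4.6 + 8.2 = 26.1.
Posterior ∝ μ^7e^(−2μ) · μ^4e^(−26.1μ) = μ^11e^(−28.1μ), i.e. Gamma(12, 28.1).
Mode = (a−1)/b = 11/28.1 ≈ 0.391.

μ̂_MAP = 0.391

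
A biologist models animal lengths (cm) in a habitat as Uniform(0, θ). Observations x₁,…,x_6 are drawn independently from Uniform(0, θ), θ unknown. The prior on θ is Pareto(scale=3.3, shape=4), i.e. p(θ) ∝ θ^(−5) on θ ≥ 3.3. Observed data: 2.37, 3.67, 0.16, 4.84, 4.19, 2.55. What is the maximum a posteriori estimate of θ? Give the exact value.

The Uniform(0, θ) likelihood is θ^(−n) for θ ≥ max(xᵢ), zero otherwise. Here max(xᵢ) = 4.84.
Posterior ∝ θ^(−5) · θ^(−6) = θ^(−11) on θ ≥ max(3.3, 4.84) = 4.84.
This density is strictly decreasing in θ, so the posterior mode lies at the lower boundary of the support.

θ̂_MAP = 4.84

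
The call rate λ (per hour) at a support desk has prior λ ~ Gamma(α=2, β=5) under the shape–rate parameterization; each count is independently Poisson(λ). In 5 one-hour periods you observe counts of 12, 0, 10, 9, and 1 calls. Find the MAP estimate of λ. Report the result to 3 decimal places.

Σxᵢ = 12+0+10+9+1 = 32, with n = 5.
Posterior ∝ λe^(−5λ) · λ^32e^(−5λ) = λ^33e^(−10λ), i.e. Gamma(shape=34, rate=10).
The mode of a Gamma(a, b) with a ≥ 1 (shape–rate) is (a−1)/b = 33/10 ≈ 3.300.

λ̂_MAP = 3.300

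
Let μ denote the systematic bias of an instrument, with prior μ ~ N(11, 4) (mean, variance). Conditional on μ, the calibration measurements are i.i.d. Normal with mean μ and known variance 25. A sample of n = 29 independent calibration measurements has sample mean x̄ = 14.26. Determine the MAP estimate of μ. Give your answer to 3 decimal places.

n = 29, x̄ = 14.26.
For a Normal prior and Normal likelihood with known variance, the posterior is Normal; its mode equals its mean, the precision-weighted average.
Prior precision 1/σ₀² = 1/4 = 0.25; data precision n/σ² = 29/25 = 1.16.
μ̂ = (0.25·11 + 1.16·14.26) / (0.25 + 1.16) = 19.2916/1.41 = 48229/3525 ≈ 13.682.

μ̂_MAP = 13.682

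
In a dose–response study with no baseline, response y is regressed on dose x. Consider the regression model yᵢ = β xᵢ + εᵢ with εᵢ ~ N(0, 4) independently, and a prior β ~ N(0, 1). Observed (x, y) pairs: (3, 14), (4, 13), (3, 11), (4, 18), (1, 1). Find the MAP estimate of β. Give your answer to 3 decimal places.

log p(β | y) = −Σ(yᵢ − βxᵢ)²/(2·4) − β²/(2·1) + const.
Setting the derivative to zero: Σxᵢ(yᵢ − βxᵢ)/4 − β/1 = 0, so β = Σxᵢyᵢ / (Σxᵢ² + σ²/τ²).
Σxᵢyᵢ = 3·14 + 4·13 + 3·11 + 4·18 + 1·1 = 200; Σxᵢ² = 51; σ²/τ² = 4.
β̂_MAP = 200 / (51 + 4) = 200/55 ≈ 3.636.

β̂_MAP = 3.636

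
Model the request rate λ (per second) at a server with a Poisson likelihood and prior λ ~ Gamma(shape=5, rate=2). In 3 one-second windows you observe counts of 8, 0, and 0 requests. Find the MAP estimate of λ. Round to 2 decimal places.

λ̂_MAP = 2.40

Σxᵢ = 8+0+0 = 8, with n = 3.
Posterior ∝ λ^4e^(−2λ) · λ^8e^(−3λ) = λ^12e^(−5λ), i.e. Gamma(shape=13, rate=5).
The mode of a Gamma(a, b) with a ≥ 1 (shape–rate) is (a−1)/b = 12/5 ≈ 2.40.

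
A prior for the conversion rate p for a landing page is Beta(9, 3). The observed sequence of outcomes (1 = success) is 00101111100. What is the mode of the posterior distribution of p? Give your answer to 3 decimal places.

p̂_MAP = 0.667

Prior: Beta(9, 3).
Data: 6 successes in 11 trials (from the sequence). The binomial likelihood contributes p^6(1−p)^5, so the posterior is Beta(9+6, 3+5) = Beta(15, 8).
For Beta(a, b) with a, b > 1 the mode is (a−1)/(a+b−2) = 14/21 ≈ 0.667.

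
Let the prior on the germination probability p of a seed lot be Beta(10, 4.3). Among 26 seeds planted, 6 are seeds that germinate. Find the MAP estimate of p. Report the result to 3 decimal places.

p̂_MAP = 0.392

Prior: Beta(10, 4.3).
Data: 6 successes in 26 trials. The binomial likelihood contributes p^6(1−p)^20, so the posterior is Beta(10+6, 4.3+20) = Beta(16, 24.3).
For Beta(a, b) with a, b > 1 the mode is (a−1)/(a+b−2) = 15/38.3 ≈ 0.392.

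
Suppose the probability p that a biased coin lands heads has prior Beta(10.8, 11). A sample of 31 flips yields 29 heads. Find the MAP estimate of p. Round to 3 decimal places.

Prior: Beta(10.8, 11).
Data: 29 successes in 31 trials. The binomial likelihood contributes p^29(1−p)^2, so the posterior is Beta(10.8+29, 11+2) = Beta(39.8, 13).
For Beta(a, b) with a, b > 1 the mode is (a−1)/(a+b−2) = 38.8/50.8 ≈ 0.764.

p̂_MAP = 0.764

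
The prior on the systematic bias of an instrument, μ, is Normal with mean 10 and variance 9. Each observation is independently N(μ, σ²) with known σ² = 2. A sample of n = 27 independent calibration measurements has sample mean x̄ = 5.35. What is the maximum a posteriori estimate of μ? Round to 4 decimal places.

μ̂_MAP = 5.3880

n = 27, x̄ = 5.35.
For a Normal prior and Normal likelihood with known variance, the posterior is Normal; its mode equals its mean, the precision-weighted average.
Prior precision 1/σ₀² = 1/9; data precision n/σ² = 27/2 = 13.5.
μ̂ = ((1/9)·10 + 13.5·5.35) / (1/9 + 13.5) = (26401/360)/(245/18) = 26401/4900 ≈ 5.3880.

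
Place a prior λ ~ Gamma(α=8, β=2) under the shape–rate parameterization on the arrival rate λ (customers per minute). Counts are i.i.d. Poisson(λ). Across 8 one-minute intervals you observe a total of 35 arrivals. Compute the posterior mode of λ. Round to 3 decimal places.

λ̂_MAP = 4.200

Σxᵢ = 35, n = 8.
Posterior ∝ λ^7e^(−2λ) · λ^35e^(−8λ) = λ^42e^(−10λ), i.e. Gamma(shape=43, rate=10).
The mode of a Gamma(a, b) with a ≥ 1 (shape–rate) is (a−1)/b = 42/10 ≈ 4.200.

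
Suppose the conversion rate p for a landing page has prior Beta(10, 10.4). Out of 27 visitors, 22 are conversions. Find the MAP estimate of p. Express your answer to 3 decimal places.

Prior: Beta(10, 10.4).
Data: 22 successes in 27 trials. The binomial likelihood contributes p^22(1−p)^5, so the posterior is Beta(10+22, 10.4+5) = Beta(32, 15.4).
For Beta(a, b) with a, b > 1 the mode is (a−1)/(a+b−2) = 31/45.4 ≈ 0.683.

p̂_MAP = 0.683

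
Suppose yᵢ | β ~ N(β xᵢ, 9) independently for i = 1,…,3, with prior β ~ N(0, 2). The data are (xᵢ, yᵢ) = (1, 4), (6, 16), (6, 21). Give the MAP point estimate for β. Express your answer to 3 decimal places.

β̂_MAP = 2.916

log p(β | y) = −Σ(yᵢ − βxᵢ)²/(2·9) − β²/(2·2) + const.
Setting the derivative to zero: Σxᵢ(yᵢ − βxᵢ)/9 − β/2 = 0, so β = Σxᵢyᵢ / (Σxᵢ² + σ²/τ²).
Σxᵢyᵢ = 1·4 + 6·16 + 6·21 = 226; Σxᵢ² = 73; σ²/τ² = 4.5.
β̂_MAP = 226 / (73 + 4.5) = 226/77.5 ≈ 2.916.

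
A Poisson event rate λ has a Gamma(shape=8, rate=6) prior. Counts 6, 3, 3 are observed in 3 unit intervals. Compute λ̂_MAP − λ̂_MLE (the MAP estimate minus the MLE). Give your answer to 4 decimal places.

Σxᵢ = 12. Posterior is Gamma(20, 9); MAP = (20−1)/9 = 19/9 ≈ 2.11111.
MLE = x̄ = 12/3 ≈ 4.00000.
Difference = 19/9 − 12/3 = -17/9 ≈ -1.8889.

MAP − MLE = -1.8889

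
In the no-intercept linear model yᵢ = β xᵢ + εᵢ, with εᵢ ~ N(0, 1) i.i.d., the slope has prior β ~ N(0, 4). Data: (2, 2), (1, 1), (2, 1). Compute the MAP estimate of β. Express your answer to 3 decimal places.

β̂_MAP = 0.757

log p(β | y) = −Σ(yᵢ − βxᵢ)²/(2·1) − β²/(2·4) + const.
Setting the derivative to zero: Σxᵢ(yᵢ − βxᵢ)/1 − β/4 = 0, so β = Σxᵢyᵢ / (Σxᵢ² + σ²/τ²).
Σxᵢyᵢ = 2·2 + 1·1 + 2·1 = 7; Σxᵢ² = 9; σ²/τ² = 0.25.
β̂_MAP = 7 / (9 + 0.25) = 7/9.25 ≈ 0.757.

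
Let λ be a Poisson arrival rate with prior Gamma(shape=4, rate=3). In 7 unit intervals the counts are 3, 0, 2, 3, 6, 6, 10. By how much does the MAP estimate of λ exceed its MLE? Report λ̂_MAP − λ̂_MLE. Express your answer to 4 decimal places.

MAP − MLE = -0.9857

Σxᵢ = 30. Posterior is Gamma(34, 10); MAP = (34−1)/10 = 33/10 ≈ 3.30000.
MLE = x̄ = 30/7 ≈ 4.28571.
Difference = 33/10 − 30/7 = -69/70 ≈ -0.9857.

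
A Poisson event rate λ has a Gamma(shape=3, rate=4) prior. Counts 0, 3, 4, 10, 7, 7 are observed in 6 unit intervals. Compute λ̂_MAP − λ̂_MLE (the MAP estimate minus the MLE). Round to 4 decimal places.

MAP − MLE = -1.8667

Σxᵢ = 31. Posterior is Gamma(34, 10); MAP = (34−1)/10 = 33/10 ≈ 3.30000.
MLE = x̄ = 31/6 ≈ 5.16667.
Difference = 33/10 − 31/6 = -28/15 ≈ -1.8667.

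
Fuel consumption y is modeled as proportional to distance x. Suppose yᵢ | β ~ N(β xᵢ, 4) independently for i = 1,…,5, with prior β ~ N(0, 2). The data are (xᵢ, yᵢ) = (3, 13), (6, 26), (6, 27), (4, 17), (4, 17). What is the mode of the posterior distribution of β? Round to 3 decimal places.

β̂_MAP = 4.287

log p(β | y) = −Σ(yᵢ − βxᵢ)²/(2·4) − β²/(2·2) + const.
Setting the derivative to zero: Σxᵢ(yᵢ − βxᵢ)/4 − β/2 = 0, so β = Σxᵢyᵢ / (Σxᵢ² + σ²/τ²).
Σxᵢyᵢ = 3·13 + 6·26 + 6·27 + 4·17 + 4·17 = 493; Σxᵢ² = 113; σ²/τ² = 2.
β̂_MAP = 493 / (113 + 2) = 493/115 ≈ 4.287.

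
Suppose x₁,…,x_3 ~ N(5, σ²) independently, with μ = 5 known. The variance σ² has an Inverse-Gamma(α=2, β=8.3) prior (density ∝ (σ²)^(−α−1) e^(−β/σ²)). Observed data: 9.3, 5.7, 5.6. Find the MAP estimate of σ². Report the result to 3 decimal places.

Sum of squared deviations about the known mean: SS = (9.3−5)² + (5.7−5)² + (5.6−5)² = 19.34.
The Normal likelihood contributes (σ²)^(−n/2) exp(−SS/(2σ²)), so the posterior is Inverse-Gamma(α + n/2, β + SS/2) = Inverse-Gamma(3.5, 17.97).
The mode of Inverse-Gamma(a, b) is b/(a+1) = 17.97/4.5 ≈ 3.993.

σ̂²_MAP = 3.993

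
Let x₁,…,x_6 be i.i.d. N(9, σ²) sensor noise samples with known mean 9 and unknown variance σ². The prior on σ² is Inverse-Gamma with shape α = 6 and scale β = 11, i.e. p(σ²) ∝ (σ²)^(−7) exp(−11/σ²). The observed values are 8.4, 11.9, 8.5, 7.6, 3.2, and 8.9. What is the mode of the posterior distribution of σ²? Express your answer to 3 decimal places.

σ̂²_MAP = 3.332

Sum of squared deviations about the known mean: SS = (8.4−9)² + (11.9−9)² + (8.5−9)² + (7.6−9)² + (3.2−9)² + (8.9−9)² = 44.63.
The Normal likelihood contributes (σ²)^(−n/2) exp(−SS/(2σ²)), so the posterior is Inverse-Gamma(α + n/2, β + SS/2) = Inverse-Gamma(9, 33.315).
The mode of Inverse-Gamma(a, b) is b/(a+1) = 33.315/10 ≈ 3.332.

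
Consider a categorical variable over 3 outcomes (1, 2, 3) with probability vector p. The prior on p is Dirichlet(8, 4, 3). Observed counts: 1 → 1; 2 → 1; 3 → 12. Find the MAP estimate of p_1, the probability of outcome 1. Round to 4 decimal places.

MAP estimate: 0.3077

The posterior is Dirichlet(αᵢ + nᵢ) = Dirichlet(9, 5, 15).
For a Dirichlet(a₁,…,a_K) with all aᵢ > 1, the mode has j-th component (aⱼ − 1)/(Σaᵢ − K).
Here Σaᵢ = 29 and K = 3, so p_1 = (9 − 1)/(29 − 3) = 8/26 ≈ 0.3077.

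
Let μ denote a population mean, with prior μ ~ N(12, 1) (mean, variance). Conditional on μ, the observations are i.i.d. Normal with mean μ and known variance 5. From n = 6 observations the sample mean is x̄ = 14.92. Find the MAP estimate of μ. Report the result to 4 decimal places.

μ̂_MAP = 13.5927

n = 6, x̄ = 14.92.
For a Normal prior and Normal likelihood with known variance, the posterior is Normal; its mode equals its mean, the precision-weighted average.
Prior precision 1/σ₀² = 1/1 = 1; data precision n/σ² = 6/5 = 1.2.
μ̂ = (1·12 + 1.2·14.92) / (1 + 1.2) = 29.904/2.2 = 3738/275 ≈ 13.5927.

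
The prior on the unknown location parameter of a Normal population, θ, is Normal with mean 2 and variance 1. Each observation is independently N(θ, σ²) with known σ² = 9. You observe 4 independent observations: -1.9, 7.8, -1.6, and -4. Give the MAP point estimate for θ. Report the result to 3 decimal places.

θ̂_MAP = 1.408

n = 4; x̄ = ((-1.9) + 7.8 + (-1.6) + (-4))/4 = 0.3/4 = 0.075.
For a Normal prior and Normal likelihood with known variance, the posterior is Normal; its mode equals its mean, the precision-weighted average.
Prior precision 1/σ₀² = 1/1 = 1; data precision n/σ² = 4/9.
θ̂ = (1·2 + (4/9)·0.075) / (1 + 4/9) = (61/30)/(13/9) = 183/130 ≈ 1.408.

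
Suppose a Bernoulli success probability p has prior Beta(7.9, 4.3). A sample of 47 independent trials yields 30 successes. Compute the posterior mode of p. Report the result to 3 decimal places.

Prior: Beta(7.9, 4.3).
Data: 30 successes in 47 trials. The binomial likelihood contributes p^30(1−p)^17, so the posterior is Beta(7.9+30, 4.3+17) = Beta(37.9, 21.3).
For Beta(a, b) with a, b > 1 the mode is (a−1)/(a+b−2) = 36.9/57.2 ≈ 0.645.

p̂_MAP = 0.645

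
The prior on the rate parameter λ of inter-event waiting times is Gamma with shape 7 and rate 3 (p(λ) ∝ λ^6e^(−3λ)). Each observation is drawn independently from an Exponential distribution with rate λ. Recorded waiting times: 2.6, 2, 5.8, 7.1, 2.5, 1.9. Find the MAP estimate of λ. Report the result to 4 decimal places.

λ̂_MAP = 0.4819

The Exponential(rate=λ) likelihood is ∝ λ^n e^(−λΣtᵢ). Here n = 6 and Σtᵢ = 2.6 + 2 + 5.8 + 7.1 + 2.5 + 1.9 = 21.9.
Posterior ∝ λ^6e^(−3λ) · λ^6e^(−21.9λ) = λ^12e^(−24.9λ), i.e. Gamma(13, 24.9).
Mode = (a−1)/b = 12/24.9 ≈ 0.4819.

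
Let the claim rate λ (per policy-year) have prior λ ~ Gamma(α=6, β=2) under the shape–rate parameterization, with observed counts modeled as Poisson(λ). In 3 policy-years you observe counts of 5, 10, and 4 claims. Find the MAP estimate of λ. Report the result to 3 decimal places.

λ̂_MAP = 4.800

Σxᵢ = 5+10+4 = 19, with n = 3.
Posterior ∝ λ^5e^(−2λ) · λ^19e^(−3λ) = λ^24e^(−5λ), i.e. Gamma(shape=25, rate=5).
The mode of a Gamma(a, b) with a ≥ 1 (shape–rate) is (a−1)/b = 24/5 ≈ 4.800.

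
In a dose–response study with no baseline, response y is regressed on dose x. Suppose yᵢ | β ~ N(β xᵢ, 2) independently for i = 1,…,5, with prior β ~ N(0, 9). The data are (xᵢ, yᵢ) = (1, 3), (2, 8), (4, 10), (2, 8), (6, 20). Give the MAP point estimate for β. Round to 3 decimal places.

β̂_MAP = 3.185

log p(β | y) = −Σ(yᵢ − βxᵢ)²/(2·2) − β²/(2·9) + const.
Setting the derivative to zero: Σxᵢ(yᵢ − βxᵢ)/2 − β/9 = 0, so β = Σxᵢyᵢ / (Σxᵢ² + σ²/τ²).
Σxᵢyᵢ = 1·3 + 2·8 + 4·10 + 2·8 + 6·20 = 195; Σxᵢ² = 61; σ²/τ² = 2/9.
β̂_MAP = 195 / (61 + 2/9) = 195/(551/9) = 1755/551 ≈ 3.185.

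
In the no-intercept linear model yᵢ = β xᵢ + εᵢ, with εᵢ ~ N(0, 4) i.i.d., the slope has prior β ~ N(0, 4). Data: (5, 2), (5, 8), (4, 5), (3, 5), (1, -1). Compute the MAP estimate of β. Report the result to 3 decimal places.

β̂_MAP = 1.091

log p(β | y) = −Σ(yᵢ − βxᵢ)²/(2·4) − β²/(2·4) + const.
Setting the derivative to zero: Σxᵢ(yᵢ − βxᵢ)/4 − β/4 = 0, so β = Σxᵢyᵢ / (Σxᵢ² + σ²/τ²).
Σxᵢyᵢ = 5·2 + 5·8 + 4·5 + 3·5 + 1·(-1) = 84; Σxᵢ² = 76; σ²/τ² = 1.
β̂_MAP = 84 / (76 + 1) = 84/77 ≈ 1.091.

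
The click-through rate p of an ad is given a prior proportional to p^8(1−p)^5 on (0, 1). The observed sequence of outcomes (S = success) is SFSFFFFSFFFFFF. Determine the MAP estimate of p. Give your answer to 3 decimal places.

p̂_MAP = 0.407

The prior density ∝ p^8(1−p)^5 is the kernel of Beta(9, 6).
Data: 3 successes in 14 trials (from the sequence). The binomial likelihood contributes p^3(1−p)^11, so the posterior is Beta(9+3, 6+11) = Beta(12, 17).
For Beta(a, b) with a, b > 1 the mode is (a−1)/(a+b−2) = 11/27 ≈ 0.407.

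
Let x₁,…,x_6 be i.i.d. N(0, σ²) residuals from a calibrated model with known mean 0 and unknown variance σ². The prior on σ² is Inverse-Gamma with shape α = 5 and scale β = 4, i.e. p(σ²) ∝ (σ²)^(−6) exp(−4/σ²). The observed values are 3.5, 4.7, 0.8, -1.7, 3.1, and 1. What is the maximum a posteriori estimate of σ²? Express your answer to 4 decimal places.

σ̂²_MAP = 3.1378

Sum of squared deviations about the known mean: SS = (3.5−0)² + (4.7−0)² + (0.8−0)² + (-1.7−0)² + (3.1−0)² + (1−0)² = 48.48.
The Normal likelihood contributes (σ²)^(−n/2) exp(−SS/(2σ²)), so the posterior is Inverse-Gamma(α + n/2, β + SS/2) = Inverse-Gamma(8, 28.24).
The mode of Inverse-Gamma(a, b) is b/(a+1) = 28.24/9 ≈ 3.1378.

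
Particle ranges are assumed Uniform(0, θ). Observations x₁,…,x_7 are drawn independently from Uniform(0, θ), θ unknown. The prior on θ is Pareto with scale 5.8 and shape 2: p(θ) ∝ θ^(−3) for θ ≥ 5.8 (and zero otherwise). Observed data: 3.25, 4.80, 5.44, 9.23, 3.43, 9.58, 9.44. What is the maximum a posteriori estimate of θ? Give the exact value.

The Uniform(0, θ) likelihood is θ^(−n) for θ ≥ max(xᵢ), zero otherwise. Here max(xᵢ) = 9.58.
Posterior ∝ θ^(−3) · θ^(−7) = θ^(−10) on θ ≥ max(5.8, 9.58) = 9.58.
This density is strictly decreasing in θ, so the posterior mode lies at the lower boundary of the support.

θ̂_MAP = 9.58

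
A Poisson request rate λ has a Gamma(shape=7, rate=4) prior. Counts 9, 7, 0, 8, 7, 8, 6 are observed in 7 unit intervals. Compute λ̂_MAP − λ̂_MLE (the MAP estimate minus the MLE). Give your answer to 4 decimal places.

Σxᵢ = 45. Posterior is Gamma(52, 11); MAP = (52−1)/11 = 51/11 ≈ 4.63636.
MLE = x̄ = 45/7 ≈ 6.42857.
Difference = 51/11 − 45/7 = -138/77 ≈ -1.7922.

MAP − MLE = -1.7922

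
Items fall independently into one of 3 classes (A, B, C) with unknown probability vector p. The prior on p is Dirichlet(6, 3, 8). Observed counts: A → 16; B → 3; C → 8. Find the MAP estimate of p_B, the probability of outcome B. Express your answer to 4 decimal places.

MAP estimate of p_B = 0.1220

The posterior is Dirichlet(αᵢ + nᵢ) = Dirichlet(22, 6, 16).
For a Dirichlet(a₁,…,a_K) with all aᵢ > 1, the mode has j-th component (aⱼ − 1)/(Σaᵢ − K).
Here Σaᵢ = 44 and K = 3, so p_B = (6 − 1)/(44 − 3) = 5/41 ≈ 0.1220.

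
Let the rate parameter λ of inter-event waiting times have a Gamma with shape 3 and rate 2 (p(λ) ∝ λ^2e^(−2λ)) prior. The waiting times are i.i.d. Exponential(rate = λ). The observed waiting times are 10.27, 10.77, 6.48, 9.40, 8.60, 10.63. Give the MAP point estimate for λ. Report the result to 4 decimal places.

λ̂_MAP = 0.1376

The Exponential(rate=λ) likelihood is ∝ λ^n e^(−λΣtᵢ). Here n = 6 and Σtᵢ = 10.27 + 10.77 + 6.48 + 9.40 + 8.60 + 10.63 = 56.15.
Posterior ∝ λ^2e^(−2λ) · λ^6e^(−56.15λ) = λ^8e^(−58.15λ), i.e. Gamma(9, 58.15).
Mode = (a−1)/b = 8/58.15 ≈ 0.1376.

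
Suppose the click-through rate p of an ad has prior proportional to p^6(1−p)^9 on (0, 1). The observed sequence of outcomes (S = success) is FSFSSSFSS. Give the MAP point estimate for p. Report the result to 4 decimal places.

p̂_MAP = 0.5000

The prior density ∝ p^6(1−p)^9 is the kernel of Beta(7, 10).
Data: 6 successes in 9 trials (from the sequence). The binomial likelihood contributes p^6(1−p)^3, so the posterior is Beta(7+6, 10+3) = Beta(13, 13).
For Beta(a, b) with a, b > 1 the mode is (a−1)/(a+b−2) = 12/24 ≈ 0.5000.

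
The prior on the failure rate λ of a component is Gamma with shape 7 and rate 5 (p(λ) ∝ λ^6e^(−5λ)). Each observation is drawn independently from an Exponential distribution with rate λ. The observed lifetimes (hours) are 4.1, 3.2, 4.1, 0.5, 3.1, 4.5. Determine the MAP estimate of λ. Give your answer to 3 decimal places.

λ̂_MAP = 0.490

The Exponential(rate=λ) likelihood is ∝ λ^n e^(−λΣtᵢ). Here n = 6 and Σtᵢ = 4.1 + 3.2 + 4.1 + 0.5 + 3.1 + 4.5 = 19.5.
Posterior ∝ λ^6e^(−5λ) · λ^6e^(−19.5λ) = λ^12e^(−24.5λ), i.e. Gamma(13, 24.5).
Mode = (a−1)/b = 12/24.5 ≈ 0.490.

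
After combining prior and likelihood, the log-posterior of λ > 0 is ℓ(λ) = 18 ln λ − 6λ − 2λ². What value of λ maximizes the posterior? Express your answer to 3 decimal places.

ℓ'(λ) = 18/λ − 6 − 4λ. Setting this to zero and multiplying by λ: 4λ² + 6λ − 18 = 0.
λ = (−6 + √(6² + 4·4·18)) / (2·4) = (−6 + √324) / 8 = (−6 + 18)/8 = 3/2.
ℓ''(λ) = −18/λ² − 4 < 0, confirming a maximum.

λ̂_MAP = 1.500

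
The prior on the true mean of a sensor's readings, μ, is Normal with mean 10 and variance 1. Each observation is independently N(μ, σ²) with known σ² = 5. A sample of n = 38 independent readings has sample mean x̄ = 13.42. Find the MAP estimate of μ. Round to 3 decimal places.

μ̂_MAP = 13.022

n = 38, x̄ = 13.42.
For a Normal prior and Normal likelihood with known variance, the posterior is Normal; its mode equals its mean, the precision-weighted average.
Prior precision 1/σ₀² = 1/1 = 1; data precision n/σ² = 38/5 = 7.6.
μ̂ = (1·10 + 7.6·13.42) / (1 + 7.6) = 111.992/8.6 = 13999/1075 ≈ 13.022.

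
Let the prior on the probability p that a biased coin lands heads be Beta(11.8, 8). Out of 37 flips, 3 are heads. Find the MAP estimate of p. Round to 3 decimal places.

Prior: Beta(11.8, 8).
Data: 3 successes in 37 trials. The binomial likelihood contributes p^3(1−p)^34, so the posterior is Beta(11.8+3, 8+34) = Beta(14.8, 42).
For Beta(a, b) with a, b > 1 the mode is (a−1)/(a+b−2) = 13.8/54.8 ≈ 0.252.

p̂_MAP = 0.252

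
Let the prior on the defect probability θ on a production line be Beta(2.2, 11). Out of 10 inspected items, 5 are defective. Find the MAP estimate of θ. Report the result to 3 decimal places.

Prior: Beta(2.2, 11).
Data: 5 successes in 10 trials. The binomial likelihood contributes θ^5(1−θ)^5, so the posterior is Beta(2.2+5, 11+5) = Beta(7.2, 16).
For Beta(a, b) with a, b > 1 the mode is (a−1)/(a+b−2) = 6.2/21.2 ≈ 0.292.

θ̂_MAP = 0.292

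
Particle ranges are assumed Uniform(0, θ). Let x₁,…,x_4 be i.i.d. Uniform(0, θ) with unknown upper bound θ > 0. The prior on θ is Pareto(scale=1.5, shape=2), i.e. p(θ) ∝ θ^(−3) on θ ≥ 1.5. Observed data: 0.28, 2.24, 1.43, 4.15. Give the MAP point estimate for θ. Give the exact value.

The Uniform(0, θ) likelihood is θ^(−n) for θ ≥ max(xᵢ), zero otherwise. Here max(xᵢ) = 4.15.
Posterior ∝ θ^(−3) · θ^(−4) = θ^(−7) on θ ≥ max(1.5, 4.15) = 4.15.
This density is strictly decreasing in θ, so the posterior mode lies at the lower boundary of the support.

θ̂_MAP = 4.15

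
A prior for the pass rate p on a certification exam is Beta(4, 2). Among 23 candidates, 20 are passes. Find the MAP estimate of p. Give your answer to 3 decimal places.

Prior: Beta(4, 2).
Data: 20 successes in 23 trials. The binomial likelihood contributes p^20(1−p)^3, so the posterior is Beta(4+20, 2+3) = Beta(24, 5).
For Beta(a, b) with a, b > 1 the mode is (a−1)/(a+b−2) = 23/27 ≈ 0.852.

p̂_MAP = 0.852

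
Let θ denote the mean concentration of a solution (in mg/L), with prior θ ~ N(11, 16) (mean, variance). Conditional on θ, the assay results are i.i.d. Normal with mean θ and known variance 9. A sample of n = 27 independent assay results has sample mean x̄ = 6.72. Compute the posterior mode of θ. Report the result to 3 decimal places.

n = 27, x̄ = 6.72.
For a Normal prior and Normal likelihood with known variance, the posterior is Normal; its mode equals its mean, the precision-weighted average.
Prior precision 1/σ₀² = 1/16 = 0.0625; data precision n/σ² = 27/9 = 3.
θ̂ = (0.0625·11 + 3·6.72) / (0.0625 + 3) = 20.8475/3.0625 = 8339/1225 ≈ 6.807.

θ̂_MAP = 6.807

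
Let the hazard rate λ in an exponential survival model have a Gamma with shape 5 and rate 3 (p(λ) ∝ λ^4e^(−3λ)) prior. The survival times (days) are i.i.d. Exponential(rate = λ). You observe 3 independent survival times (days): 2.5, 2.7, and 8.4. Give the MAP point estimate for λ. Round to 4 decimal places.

λ̂_MAP = 0.4217

The Exponential(rate=λ) likelihood is ∝ λ^n e^(−λΣtᵢ). Here n = 3 and Σtᵢ = 2.5 + 2.7 + 8.4 = 13.6.
Posterior ∝ λ^4e^(−3λ) · λ^3e^(−13.6λ) = λ^7e^(−16.6λ), i.e. Gamma(8, 16.6).
Mode = (a−1)/b = 7/16.6 ≈ 0.4217.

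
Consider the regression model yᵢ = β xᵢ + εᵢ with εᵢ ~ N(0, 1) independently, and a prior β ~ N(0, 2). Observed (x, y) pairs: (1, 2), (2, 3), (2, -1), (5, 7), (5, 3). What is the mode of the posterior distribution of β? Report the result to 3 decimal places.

β̂_MAP = 0.941

log p(β | y) = −Σ(yᵢ − βxᵢ)²/(2·1) − β²/(2·2) + const.
Setting the derivative to zero: Σxᵢ(yᵢ − βxᵢ)/1 − β/2 = 0, so β = Σxᵢyᵢ / (Σxᵢ² + σ²/τ²).
Σxᵢyᵢ = 1·2 + 2·3 + 2·(-1) + 5·7 + 5·3 = 56; Σxᵢ² = 59; σ²/τ² = 0.5.
β̂_MAP = 56 / (59 + 0.5) = 56/59.5 ≈ 0.941.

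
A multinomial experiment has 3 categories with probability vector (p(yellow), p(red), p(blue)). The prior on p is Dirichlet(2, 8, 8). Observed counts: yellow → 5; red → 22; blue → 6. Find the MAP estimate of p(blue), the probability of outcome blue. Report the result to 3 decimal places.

The posterior is Dirichlet(αᵢ + nᵢ) = Dirichlet(7, 30, 14).
For a Dirichlet(a₁,…,a_K) with all aᵢ > 1, the mode has j-th component (aⱼ − 1)/(Σaᵢ − K).
Here Σaᵢ = 51 and K = 3, so p(blue) = (14 − 1)/(51 − 3) = 13/48 ≈ 0.271.

MAP estimate of p(blue) = 0.271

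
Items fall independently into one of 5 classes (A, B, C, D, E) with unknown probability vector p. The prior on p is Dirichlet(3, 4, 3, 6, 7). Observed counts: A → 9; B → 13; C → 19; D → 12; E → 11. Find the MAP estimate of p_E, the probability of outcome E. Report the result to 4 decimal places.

MAP estimate of p_E = 0.2073

The posterior is Dirichlet(αᵢ + nᵢ) = Dirichlet(12, 17, 22, 18, 18).
For a Dirichlet(a₁,…,a_K) with all aᵢ > 1, the mode has j-th component (aⱼ − 1)/(Σaᵢ − K).
Here Σaᵢ = 87 and K = 5, so p_E = (18 − 1)/(87 − 5) = 17/82 ≈ 0.2073.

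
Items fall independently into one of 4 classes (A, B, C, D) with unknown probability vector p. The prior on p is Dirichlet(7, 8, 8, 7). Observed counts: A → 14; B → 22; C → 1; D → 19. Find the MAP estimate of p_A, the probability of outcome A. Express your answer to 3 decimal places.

MAP estimate of p_A = 0.244

The posterior is Dirichlet(αᵢ + nᵢ) = Dirichlet(21, 30, 9, 26).
For a Dirichlet(a₁,…,a_K) with all aᵢ > 1, the mode has j-th component (aⱼ − 1)/(Σaᵢ − K).
Here Σaᵢ = 86 and K = 4, so p_A = (21 − 1)/(86 − 4) = 20/82 ≈ 0.244.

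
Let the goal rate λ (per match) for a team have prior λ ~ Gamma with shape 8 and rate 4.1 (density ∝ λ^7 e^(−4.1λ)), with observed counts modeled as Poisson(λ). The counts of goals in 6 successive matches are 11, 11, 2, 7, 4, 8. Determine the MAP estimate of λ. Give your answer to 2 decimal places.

λ̂_MAP = 4.95

Σxᵢ = 11+11+2+7+4+8 = 43, with n = 6.
Posterior ∝ λ^7e^(−4.1λ) · λ^43e^(−6λ) = λ^50e^(−10.1λ), i.e. Gamma(shape=51, rate=10.1).
The mode of a Gamma(a, b) with a ≥ 1 (shape–rate) is (a−1)/b = 50/10.1 ≈ 4.95.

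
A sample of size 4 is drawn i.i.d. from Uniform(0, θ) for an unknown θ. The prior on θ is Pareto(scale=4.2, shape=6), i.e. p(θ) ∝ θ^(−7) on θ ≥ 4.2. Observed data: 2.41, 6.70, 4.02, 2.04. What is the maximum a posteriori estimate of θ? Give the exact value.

The Uniform(0, θ) likelihood is θ^(−n) for θ ≥ max(xᵢ), zero otherwise. Here max(xᵢ) = 6.70.
Posterior ∝ θ^(−7) · θ^(−4) = θ^(−11) on θ ≥ max(4.2, 6.70) = 6.70.
This density is strictly decreasing in θ, so the posterior mode lies at the lower boundary of the support.

θ̂_MAP = 6.70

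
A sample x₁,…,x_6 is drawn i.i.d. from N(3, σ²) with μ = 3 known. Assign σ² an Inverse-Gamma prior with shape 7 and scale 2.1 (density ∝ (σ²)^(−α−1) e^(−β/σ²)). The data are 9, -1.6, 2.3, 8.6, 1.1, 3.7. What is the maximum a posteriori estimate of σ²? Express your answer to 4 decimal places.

Sum of squared deviations about the known mean: SS = (9−3)² + (-1.6−3)² + (2.3−3)² + (8.6−3)² + (1.1−3)² + (3.7−3)² = 93.11.
The Normal likelihood contributes (σ²)^(−n/2) exp(−SS/(2σ²)), so the posterior is Inverse-Gamma(α + n/2, β + SS/2) = Inverse-Gamma(10, 48.655).
The mode of Inverse-Gamma(a, b) is b/(a+1) = 48.655/11 ≈ 4.4232.

σ̂²_MAP = 4.4232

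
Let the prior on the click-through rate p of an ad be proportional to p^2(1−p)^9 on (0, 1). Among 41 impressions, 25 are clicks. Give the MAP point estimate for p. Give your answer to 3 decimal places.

p̂_MAP = 0.519

The prior density ∝ p^2(1−p)^9 is the kernel of Beta(3, 10).
Data: 25 successes in 41 trials. The binomial likelihood contributes p^25(1−p)^16, so the posterior is Beta(3+25, 10+16) = Beta(28, 26).
For Beta(a, b) with a, b > 1 the mode is (a−1)/(a+b−2) = 27/52 ≈ 0.519.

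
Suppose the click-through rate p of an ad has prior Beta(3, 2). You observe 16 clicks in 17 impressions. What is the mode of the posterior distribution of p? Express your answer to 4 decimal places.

Prior: Beta(3, 2).
Data: 16 successes in 17 trials. The binomial likelihood contributes p^16(1−p)^1, so the posterior is Beta(3+16, 2+1) = Beta(19, 3).
For Beta(a, b) with a, b > 1 the mode is (a−1)/(a+b−2) = 18/20 ≈ 0.9000.

p̂_MAP = 0.9000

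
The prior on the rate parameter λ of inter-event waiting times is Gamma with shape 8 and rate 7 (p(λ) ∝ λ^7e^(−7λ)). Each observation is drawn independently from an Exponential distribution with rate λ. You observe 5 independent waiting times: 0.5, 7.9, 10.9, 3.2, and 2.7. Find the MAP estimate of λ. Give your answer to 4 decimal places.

The Exponential(rate=λ) likelihood is ∝ λ^n e^(−λΣtᵢ). Here n = 5 and Σtᵢ = 0.5 + 7.9 + 10.9 + 3.2 + 2.7 = 25.2.
Posterior ∝ λ^7e^(−7λ) · λ^5e^(−25.2λ) = λ^12e^(−32.2λ), i.e. Gamma(13, 32.2).
Mode = (a−1)/b = 12/32.2 ≈ 0.3727.

λ̂_MAP = 0.3727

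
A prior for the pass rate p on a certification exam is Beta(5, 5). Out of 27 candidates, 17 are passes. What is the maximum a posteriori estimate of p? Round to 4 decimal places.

p̂_MAP = 0.6000

Prior: Beta(5, 5).
Data: 17 successes in 27 trials. The binomial likelihood contributes p^17(1−p)^10, so the posterior is Beta(5+17, 5+10) = Beta(22, 15).
For Beta(a, b) with a, b > 1 the mode is (a−1)/(a+b−2) = 21/35 ≈ 0.6000.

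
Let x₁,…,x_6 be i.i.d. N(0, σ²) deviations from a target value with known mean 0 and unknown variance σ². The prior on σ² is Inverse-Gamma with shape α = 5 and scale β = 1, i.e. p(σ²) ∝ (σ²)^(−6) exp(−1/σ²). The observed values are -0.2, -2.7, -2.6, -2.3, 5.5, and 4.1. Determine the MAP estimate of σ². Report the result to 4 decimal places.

Sum of squared deviations about the known mean: SS = (-0.2−0)² + (-2.7−0)² + (-2.6−0)² + (-2.3−0)² + (5.5−0)² + (4.1−0)² = 66.44.
The Normal likelihood contributes (σ²)^(−n/2) exp(−SS/(2σ²)), so the posterior is Inverse-Gamma(α + n/2, β + SS/2) = Inverse-Gamma(8, 34.22).
The mode of Inverse-Gamma(a, b) is b/(a+1) = 34.22/9 ≈ 3.8022.

σ̂²_MAP = 3.8022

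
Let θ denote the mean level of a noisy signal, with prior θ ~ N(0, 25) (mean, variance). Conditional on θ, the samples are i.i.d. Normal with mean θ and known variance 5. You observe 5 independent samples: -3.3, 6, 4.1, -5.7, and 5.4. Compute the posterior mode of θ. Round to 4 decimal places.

θ̂_MAP = 1.2500

n = 5; x̄ = ((-3.3) + 6 + 4.1 + (-5.7) + 5.4)/5 = 6.5/5 = 1.3.
For a Normal prior and Normal likelihood with known variance, the posterior is Normal; its mode equals its mean, the precision-weighted average.
Prior precision 1/σ₀² = 1/25 = 0.04; data precision n/σ² = 5/5 = 1.
θ̂ = (0.04·0 + 1·1.3) / (0.04 + 1) = 1.3/1.04 = 1.2500.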